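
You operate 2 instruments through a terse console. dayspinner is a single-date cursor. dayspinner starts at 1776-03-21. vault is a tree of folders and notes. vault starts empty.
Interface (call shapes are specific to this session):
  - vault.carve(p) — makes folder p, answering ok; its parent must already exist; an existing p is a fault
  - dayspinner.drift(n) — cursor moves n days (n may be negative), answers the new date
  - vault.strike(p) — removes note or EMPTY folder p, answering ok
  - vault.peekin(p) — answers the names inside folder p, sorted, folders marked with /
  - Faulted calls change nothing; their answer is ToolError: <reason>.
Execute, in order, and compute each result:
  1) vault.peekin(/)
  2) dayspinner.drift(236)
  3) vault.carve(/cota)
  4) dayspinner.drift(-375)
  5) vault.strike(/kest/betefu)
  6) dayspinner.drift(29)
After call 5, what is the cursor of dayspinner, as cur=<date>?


Answer: cur=1775-11-03

Derivation:
→ vault.peekin(p: /)
← []
→ dayspinner.drift(n: 236)
← 1776-11-12
→ vault.carve(p: /cota)
← ok
→ dayspinner.drift(n: -375)
← 1775-11-03
→ vault.strike(p: /kest/betefu)
← ToolError: not found
→ dayspinner.drift(n: 29)
← 1775-12-02


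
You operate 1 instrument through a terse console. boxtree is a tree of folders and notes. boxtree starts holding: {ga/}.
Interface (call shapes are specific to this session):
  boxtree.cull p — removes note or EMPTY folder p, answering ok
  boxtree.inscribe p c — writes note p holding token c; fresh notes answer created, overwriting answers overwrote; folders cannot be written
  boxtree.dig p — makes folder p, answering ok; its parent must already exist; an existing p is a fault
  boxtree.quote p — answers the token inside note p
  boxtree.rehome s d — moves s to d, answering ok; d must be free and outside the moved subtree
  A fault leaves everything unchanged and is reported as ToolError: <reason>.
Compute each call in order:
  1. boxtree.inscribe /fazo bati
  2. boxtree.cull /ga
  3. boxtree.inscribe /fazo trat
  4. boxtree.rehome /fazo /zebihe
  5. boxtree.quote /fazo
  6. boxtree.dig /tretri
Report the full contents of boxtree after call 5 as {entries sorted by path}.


// 1. boxtree.inscribe(/fazo, bati) -> created
// 2. boxtree.cull(/ga) -> ok
// 3. boxtree.inscribe(/fazo, trat) -> overwrote
// 4. boxtree.rehome(/fazo, /zebihe) -> ok
// 5. boxtree.quote(/fazo) -> ToolError: not found
// 6. boxtree.dig(/tretri) -> ok

Answer: {zebihe=trat}


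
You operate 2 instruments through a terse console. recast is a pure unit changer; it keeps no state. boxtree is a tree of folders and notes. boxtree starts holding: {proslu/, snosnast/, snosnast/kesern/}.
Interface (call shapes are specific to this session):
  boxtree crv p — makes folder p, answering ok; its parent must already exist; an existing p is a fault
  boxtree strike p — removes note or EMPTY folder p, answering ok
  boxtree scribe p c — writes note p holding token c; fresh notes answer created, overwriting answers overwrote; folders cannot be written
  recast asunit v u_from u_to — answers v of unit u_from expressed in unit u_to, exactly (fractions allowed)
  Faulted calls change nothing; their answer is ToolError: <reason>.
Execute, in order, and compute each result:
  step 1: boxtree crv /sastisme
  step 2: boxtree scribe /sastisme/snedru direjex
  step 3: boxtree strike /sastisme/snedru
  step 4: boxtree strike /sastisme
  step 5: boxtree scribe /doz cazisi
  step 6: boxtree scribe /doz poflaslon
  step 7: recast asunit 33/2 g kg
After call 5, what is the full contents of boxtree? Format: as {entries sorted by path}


Answer: {doz=cazisi, proslu/, snosnast/, snosnast/kesern/}

Derivation:
% boxtree crv p='/sastisme'
:: ok
% boxtree scribe p='/sastisme/snedru' c='direjex'
:: created
% boxtree strike p='/sastisme/snedru'
:: ok
% boxtree strike p='/sastisme'
:: ok
% boxtree scribe p='/doz' c='cazisi'
:: created
% boxtree scribe p='/doz' c='poflaslon'
:: overwrote
% recast asunit v='33/2' u_from='g' u_to='kg'
:: 33/2000


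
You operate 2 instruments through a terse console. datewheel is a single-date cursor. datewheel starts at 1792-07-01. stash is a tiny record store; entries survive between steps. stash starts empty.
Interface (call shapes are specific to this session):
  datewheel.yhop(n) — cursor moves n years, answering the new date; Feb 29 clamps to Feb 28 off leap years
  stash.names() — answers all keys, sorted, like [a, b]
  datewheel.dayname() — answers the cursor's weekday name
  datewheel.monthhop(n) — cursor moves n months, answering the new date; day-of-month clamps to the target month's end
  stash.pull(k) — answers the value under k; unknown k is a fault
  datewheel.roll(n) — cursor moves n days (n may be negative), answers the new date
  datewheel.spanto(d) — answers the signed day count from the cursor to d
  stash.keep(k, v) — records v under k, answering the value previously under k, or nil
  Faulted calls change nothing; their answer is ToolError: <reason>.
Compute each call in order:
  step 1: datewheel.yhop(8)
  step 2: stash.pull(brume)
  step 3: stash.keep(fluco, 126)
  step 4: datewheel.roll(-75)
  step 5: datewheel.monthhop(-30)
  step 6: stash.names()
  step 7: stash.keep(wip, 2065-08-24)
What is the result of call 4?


Answer: 1800-04-17

Derivation:
>> datewheel.yhop(n='8')
<< 1800-07-01
>> stash.pull(k='brume')
<< ToolError: no such key brume
>> stash.keep(k='fluco', v='126')
<< nil
>> datewheel.roll(n='-75')
<< 1800-04-17
>> datewheel.monthhop(n='-30')
<< 1797-10-17
>> stash.names()
<< [fluco]
>> stash.keep(k='wip', v='2065-08-24')
<< nil


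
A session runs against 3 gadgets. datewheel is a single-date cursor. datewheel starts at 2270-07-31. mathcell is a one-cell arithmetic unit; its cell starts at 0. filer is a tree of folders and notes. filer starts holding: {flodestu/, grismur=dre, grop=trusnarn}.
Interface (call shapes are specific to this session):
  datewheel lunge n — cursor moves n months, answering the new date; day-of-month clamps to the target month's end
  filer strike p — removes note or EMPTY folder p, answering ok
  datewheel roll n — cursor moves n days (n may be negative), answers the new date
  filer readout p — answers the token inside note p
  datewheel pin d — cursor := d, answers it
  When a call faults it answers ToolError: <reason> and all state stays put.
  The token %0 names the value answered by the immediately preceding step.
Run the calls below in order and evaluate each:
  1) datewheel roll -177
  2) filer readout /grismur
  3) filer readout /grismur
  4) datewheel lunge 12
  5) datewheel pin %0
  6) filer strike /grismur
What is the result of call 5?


Act: datewheel roll[n=-177]
Obs: 2270-02-04
Act: filer readout[p=/grismur]
Obs: dre
Act: filer readout[p=/grismur]
Obs: dre
Act: datewheel lunge[n=12]
Obs: 2271-02-04
Act: datewheel pin[d=%0]
Obs: 2271-02-04
Act: filer strike[p=/grismur]
Obs: ok

Answer: 2271-02-04


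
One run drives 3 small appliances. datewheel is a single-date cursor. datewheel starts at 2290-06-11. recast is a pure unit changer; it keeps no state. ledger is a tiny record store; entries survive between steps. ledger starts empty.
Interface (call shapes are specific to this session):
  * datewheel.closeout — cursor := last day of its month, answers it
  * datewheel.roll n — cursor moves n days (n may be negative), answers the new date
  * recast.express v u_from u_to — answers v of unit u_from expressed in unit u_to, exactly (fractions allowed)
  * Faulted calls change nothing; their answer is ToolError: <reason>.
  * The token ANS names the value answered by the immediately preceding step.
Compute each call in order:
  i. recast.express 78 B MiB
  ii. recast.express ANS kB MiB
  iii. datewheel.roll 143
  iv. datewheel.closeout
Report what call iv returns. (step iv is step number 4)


Answer: 2290-11-30

Derivation:
Do: recast.express[v=78; u_from=B; u_to=MiB]
See: 39/524288
Do: recast.express[v=ANS; u_from=kB; u_to=MiB]
See: 4875/68719476736
Do: datewheel.roll[n=143]
See: 2290-11-01
Do: datewheel.closeout[]
See: 2290-11-30


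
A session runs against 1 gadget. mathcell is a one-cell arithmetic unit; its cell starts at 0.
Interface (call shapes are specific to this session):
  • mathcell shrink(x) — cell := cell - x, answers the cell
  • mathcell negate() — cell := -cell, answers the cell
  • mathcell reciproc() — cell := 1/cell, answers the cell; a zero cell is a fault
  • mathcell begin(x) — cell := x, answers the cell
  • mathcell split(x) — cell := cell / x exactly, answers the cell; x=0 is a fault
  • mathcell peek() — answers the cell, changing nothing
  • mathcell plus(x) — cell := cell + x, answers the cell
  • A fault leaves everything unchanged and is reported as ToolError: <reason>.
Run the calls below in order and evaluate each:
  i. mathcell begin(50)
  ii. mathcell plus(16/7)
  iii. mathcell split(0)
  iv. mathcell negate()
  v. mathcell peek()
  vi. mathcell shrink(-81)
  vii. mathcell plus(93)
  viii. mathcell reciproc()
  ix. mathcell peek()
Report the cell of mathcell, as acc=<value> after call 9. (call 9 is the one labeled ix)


Answer: acc=7/852

Derivation:
Next I call mathcell begin with x=50, and observe 50.
Invoking mathcell plus with x=16/7, — result: 366/7.
Now I run mathcell split with x=0, — result: ToolError: division by zero.
I run mathcell negate, and get -366/7.
I call mathcell peek(), and see -366/7.
I run mathcell shrink with x=-81, — result: 201/7.
Calling mathcell plus with x=93, and get 852/7.
I call mathcell reciproc, giving 7/852.
Then mathcell peek(), which returns 7/852.


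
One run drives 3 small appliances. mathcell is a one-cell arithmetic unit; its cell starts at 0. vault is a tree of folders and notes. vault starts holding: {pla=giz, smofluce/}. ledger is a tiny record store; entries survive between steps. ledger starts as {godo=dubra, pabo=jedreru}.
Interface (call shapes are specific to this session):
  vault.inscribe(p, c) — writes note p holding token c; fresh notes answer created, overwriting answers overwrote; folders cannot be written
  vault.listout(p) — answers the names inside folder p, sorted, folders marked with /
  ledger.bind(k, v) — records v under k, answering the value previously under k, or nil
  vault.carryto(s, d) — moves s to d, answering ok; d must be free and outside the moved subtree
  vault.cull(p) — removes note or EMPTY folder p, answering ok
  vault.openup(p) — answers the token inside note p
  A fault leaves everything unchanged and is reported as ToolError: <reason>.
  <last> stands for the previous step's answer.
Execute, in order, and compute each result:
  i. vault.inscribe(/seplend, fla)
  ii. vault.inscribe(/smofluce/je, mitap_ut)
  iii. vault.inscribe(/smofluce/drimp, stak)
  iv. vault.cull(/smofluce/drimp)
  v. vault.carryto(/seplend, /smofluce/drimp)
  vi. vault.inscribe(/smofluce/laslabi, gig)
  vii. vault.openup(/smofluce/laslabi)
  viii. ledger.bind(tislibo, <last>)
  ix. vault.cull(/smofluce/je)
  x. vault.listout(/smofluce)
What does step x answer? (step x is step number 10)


Answer: [drimp, laslabi]

Derivation:
→ vault.inscribe(p→/seplend, c→fla)
← created
→ vault.inscribe(p→/smofluce/je, c→mitap_ut)
← created
→ vault.inscribe(p→/smofluce/drimp, c→stak)
← created
→ vault.cull(p→/smofluce/drimp)
← ok
→ vault.carryto(s→/seplend, d→/smofluce/drimp)
← ok
→ vault.inscribe(p→/smofluce/laslabi, c→gig)
← created
→ vault.openup(p→/smofluce/laslabi)
← gig
→ ledger.bind(k→tislibo, v→<last>)
← nil
→ vault.cull(p→/smofluce/je)
← ok
→ vault.listout(p→/smofluce)
← [drimp, laslabi]


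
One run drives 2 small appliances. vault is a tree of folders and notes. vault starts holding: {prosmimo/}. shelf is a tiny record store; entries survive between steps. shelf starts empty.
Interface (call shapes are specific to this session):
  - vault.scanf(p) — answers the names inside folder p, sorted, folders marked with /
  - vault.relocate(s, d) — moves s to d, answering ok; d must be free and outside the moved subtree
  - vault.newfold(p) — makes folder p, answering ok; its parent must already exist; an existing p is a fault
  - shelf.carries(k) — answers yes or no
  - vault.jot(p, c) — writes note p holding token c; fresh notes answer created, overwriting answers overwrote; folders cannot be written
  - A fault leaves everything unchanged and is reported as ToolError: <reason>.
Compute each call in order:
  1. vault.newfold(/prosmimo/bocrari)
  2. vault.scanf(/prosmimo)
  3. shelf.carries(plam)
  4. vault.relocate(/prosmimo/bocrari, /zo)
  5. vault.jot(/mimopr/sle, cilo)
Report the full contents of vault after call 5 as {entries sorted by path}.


> vault.newfold p='/prosmimo/bocrari'
= ok
> vault.scanf p='/prosmimo'
= [bocrari/]
> shelf.carries k='plam'
= no
> vault.relocate s='/prosmimo/bocrari' d='/zo'
= ok
> vault.jot p='/mimopr/sle' c='cilo'
= ToolError: no parent

Answer: {prosmimo/, zo/}


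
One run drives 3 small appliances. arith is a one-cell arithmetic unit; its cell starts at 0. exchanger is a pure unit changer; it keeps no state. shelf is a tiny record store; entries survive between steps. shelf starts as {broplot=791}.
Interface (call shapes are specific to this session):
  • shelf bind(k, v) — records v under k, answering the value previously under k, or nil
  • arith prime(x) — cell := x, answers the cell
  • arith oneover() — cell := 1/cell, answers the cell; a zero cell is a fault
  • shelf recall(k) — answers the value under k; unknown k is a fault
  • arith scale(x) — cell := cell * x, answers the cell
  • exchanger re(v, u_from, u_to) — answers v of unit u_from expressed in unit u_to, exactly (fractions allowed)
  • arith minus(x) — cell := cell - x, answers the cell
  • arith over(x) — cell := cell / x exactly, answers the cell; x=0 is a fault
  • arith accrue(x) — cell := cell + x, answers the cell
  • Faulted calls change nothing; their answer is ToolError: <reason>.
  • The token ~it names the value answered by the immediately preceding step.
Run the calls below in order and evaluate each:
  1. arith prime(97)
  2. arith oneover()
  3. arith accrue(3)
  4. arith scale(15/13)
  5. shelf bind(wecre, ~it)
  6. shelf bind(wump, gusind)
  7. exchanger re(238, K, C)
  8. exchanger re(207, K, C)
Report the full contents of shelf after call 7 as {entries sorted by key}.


Do: arith prime[x: 97]
See: 97
Do: arith oneover[]
See: 1/97
Do: arith accrue[x: 3]
See: 292/97
Do: arith scale[x: 15/13]
See: 4380/1261
Do: shelf bind[k: wecre; v: ~it]
See: nil
Do: shelf bind[k: wump; v: gusind]
See: nil
Do: exchanger re[v: 238; u_from: K; u_to: C]
See: -703/20
Do: exchanger re[v: 207; u_from: K; u_to: C]
See: -1323/20

Answer: {broplot=791, wecre=4380/1261, wump=gusind}


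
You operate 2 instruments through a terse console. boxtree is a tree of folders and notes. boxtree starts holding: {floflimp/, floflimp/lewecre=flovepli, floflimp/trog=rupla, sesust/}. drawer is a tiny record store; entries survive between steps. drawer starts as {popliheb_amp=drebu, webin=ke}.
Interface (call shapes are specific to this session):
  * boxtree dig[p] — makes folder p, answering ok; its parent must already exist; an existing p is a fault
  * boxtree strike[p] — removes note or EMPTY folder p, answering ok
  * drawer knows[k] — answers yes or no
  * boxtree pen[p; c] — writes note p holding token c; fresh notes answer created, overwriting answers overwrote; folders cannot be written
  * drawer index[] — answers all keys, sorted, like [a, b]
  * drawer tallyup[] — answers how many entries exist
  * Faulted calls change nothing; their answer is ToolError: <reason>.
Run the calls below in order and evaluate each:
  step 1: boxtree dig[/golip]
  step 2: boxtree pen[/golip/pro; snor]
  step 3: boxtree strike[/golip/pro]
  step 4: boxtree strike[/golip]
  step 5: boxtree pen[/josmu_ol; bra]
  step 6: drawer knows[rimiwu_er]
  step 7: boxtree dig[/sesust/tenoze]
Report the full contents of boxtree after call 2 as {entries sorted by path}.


% boxtree dig(p→/golip) -> ok
% boxtree pen(p→/golip/pro, c→snor) -> created
% boxtree strike(p→/golip/pro) -> ok
% boxtree strike(p→/golip) -> ok
% boxtree pen(p→/josmu_ol, c→bra) -> created
% drawer knows(k→rimiwu_er) -> no
% boxtree dig(p→/sesust/tenoze) -> ok

Answer: {floflimp/, floflimp/lewecre=flovepli, floflimp/trog=rupla, golip/, golip/pro=snor, sesust/}


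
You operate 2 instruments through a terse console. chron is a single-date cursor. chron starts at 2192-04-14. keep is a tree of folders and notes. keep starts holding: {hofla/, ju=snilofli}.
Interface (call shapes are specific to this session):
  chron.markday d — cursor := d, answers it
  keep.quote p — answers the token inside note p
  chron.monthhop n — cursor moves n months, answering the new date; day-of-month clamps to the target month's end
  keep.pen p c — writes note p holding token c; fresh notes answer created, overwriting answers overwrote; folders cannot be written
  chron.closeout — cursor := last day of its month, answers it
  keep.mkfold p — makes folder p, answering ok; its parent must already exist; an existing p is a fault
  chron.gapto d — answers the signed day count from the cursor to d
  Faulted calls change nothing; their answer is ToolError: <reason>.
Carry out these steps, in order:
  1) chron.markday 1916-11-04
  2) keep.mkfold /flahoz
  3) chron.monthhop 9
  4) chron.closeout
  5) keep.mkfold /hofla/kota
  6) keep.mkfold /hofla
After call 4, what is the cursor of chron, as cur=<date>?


$ chron.markday d='1916-11-04'
:: 1916-11-04
$ keep.mkfold p='/flahoz'
:: ok
$ chron.monthhop n='9'
:: 1917-08-04
$ chron.closeout
:: 1917-08-31
$ keep.mkfold p='/hofla/kota'
:: ok
$ keep.mkfold p='/hofla'
:: ToolError: exists

Answer: cur=1917-08-31


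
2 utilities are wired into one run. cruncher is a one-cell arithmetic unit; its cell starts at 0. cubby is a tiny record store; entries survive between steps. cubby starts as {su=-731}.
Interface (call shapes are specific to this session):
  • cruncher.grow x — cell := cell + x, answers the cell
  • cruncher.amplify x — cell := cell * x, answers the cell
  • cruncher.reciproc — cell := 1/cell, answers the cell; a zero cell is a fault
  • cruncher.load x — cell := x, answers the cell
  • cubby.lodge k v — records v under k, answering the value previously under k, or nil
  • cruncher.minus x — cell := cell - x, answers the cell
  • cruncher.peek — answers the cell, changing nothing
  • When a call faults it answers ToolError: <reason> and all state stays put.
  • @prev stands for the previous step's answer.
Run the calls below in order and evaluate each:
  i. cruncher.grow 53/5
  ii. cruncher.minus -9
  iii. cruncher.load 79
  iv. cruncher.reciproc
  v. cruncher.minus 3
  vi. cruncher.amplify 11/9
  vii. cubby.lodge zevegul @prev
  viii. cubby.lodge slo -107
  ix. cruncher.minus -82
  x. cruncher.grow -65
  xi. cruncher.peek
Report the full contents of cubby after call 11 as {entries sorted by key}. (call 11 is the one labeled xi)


Answer: {slo=-107, su=-731, zevegul=-2596/711}

Derivation:
>>> grow x: 53/5
[out] 53/5
>>> minus x: -9
[out] 98/5
>>> load x: 79
[out] 79
>>> reciproc
[out] 1/79
>>> minus x: 3
[out] -236/79
>>> amplify x: 11/9
[out] -2596/711
>>> lodge k: zevegul v: @prev
[out] nil
>>> lodge k: slo v: -107
[out] nil
>>> minus x: -82
[out] 55706/711
>>> grow x: -65
[out] 9491/711
>>> peek
[out] 9491/711


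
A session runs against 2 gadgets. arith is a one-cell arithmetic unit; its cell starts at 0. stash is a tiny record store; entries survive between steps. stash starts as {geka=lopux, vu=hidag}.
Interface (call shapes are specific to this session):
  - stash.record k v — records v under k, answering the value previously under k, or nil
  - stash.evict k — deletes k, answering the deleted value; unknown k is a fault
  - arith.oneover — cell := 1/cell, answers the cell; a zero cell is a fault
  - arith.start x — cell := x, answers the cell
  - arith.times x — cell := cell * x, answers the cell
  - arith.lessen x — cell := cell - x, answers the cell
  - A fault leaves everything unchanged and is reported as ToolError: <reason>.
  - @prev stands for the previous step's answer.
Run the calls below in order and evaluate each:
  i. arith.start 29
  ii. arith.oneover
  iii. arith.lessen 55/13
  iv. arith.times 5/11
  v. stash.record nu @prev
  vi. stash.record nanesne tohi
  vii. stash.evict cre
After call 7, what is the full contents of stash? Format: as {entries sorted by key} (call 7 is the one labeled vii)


Answer: {geka=lopux, nanesne=tohi, nu=-7910/4147, vu=hidag}

Derivation:
// 1. arith.start(x=29) == 29
// 2. arith.oneover() == 1/29
// 3. arith.lessen(x=55/13) == -1582/377
// 4. arith.times(x=5/11) == -7910/4147
// 5. stash.record(k=nu, v=@prev) == nil
// 6. stash.record(k=nanesne, v=tohi) == nil
// 7. stash.evict(k=cre) == ToolError: no such key cre


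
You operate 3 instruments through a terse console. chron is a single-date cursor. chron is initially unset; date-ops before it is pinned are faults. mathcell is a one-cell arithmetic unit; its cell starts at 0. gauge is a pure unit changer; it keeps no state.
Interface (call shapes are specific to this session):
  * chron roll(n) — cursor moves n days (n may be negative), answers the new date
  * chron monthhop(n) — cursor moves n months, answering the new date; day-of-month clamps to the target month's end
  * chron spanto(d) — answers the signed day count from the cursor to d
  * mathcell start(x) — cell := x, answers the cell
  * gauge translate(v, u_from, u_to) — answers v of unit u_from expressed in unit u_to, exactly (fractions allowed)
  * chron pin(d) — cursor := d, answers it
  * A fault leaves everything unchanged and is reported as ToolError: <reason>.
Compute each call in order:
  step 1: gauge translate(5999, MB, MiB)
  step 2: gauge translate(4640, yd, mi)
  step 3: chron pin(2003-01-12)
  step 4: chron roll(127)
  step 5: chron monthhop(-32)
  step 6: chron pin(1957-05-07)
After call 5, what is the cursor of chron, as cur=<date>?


→ gauge translate(v=5999, u_from=MB, u_to=MiB)
← 93734375/16384
→ gauge translate(v=4640, u_from=yd, u_to=mi)
← 29/11
→ chron pin(d=2003-01-12)
← 2003-01-12
→ chron roll(n=127)
← 2003-05-19
→ chron monthhop(n=-32)
← 2000-09-19
→ chron pin(d=1957-05-07)
← 1957-05-07

Answer: cur=2000-09-19


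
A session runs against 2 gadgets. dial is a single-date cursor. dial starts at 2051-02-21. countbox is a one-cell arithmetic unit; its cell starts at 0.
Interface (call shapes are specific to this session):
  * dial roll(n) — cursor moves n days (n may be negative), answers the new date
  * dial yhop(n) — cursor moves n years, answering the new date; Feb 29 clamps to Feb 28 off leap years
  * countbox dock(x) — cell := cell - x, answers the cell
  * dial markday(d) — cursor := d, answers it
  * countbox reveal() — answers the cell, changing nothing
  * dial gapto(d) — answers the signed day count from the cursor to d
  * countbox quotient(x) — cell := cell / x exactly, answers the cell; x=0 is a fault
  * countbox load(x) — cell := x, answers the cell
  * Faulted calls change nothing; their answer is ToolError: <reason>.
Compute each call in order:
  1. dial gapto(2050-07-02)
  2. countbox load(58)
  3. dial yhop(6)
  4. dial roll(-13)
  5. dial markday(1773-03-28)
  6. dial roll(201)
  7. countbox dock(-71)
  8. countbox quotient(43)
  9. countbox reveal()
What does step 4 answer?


;; 1. dial gapto(d: 2050-07-02) : -234
;; 2. countbox load(x: 58) : 58
;; 3. dial yhop(n: 6) : 2057-02-21
;; 4. dial roll(n: -13) : 2057-02-08
;; 5. dial markday(d: 1773-03-28) : 1773-03-28
;; 6. dial roll(n: 201) : 1773-10-15
;; 7. countbox dock(x: -71) : 129
;; 8. countbox quotient(x: 43) : 3
;; 9. countbox reveal() : 3

Answer: 2057-02-08


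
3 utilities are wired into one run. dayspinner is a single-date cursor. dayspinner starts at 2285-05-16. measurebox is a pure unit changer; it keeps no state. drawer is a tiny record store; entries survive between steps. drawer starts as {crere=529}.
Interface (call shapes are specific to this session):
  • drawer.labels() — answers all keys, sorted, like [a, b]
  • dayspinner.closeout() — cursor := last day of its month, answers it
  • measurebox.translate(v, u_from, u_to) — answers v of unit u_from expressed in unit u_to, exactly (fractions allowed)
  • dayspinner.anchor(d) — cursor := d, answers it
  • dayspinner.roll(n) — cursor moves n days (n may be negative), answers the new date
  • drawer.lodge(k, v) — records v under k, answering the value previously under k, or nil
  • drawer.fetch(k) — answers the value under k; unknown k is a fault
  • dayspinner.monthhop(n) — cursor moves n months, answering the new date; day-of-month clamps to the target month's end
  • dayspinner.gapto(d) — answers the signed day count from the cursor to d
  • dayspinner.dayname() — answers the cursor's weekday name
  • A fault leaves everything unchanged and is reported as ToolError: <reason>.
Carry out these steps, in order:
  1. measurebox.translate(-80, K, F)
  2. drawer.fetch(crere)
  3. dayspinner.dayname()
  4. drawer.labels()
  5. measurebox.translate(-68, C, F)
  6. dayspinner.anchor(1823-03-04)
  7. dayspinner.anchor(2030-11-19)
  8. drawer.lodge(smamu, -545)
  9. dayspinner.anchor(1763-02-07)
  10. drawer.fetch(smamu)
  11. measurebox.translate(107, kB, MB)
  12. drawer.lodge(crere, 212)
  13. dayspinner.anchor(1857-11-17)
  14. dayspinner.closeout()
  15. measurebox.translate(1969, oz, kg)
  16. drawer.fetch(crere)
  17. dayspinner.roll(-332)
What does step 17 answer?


Now I run measurebox.translate using v='-80', u_from='K', u_to='F', and get -60367/100.
I try drawer.fetch using k='crere', yielding 529.
Using dayspinner.dayname, and observe Saturday.
I run drawer.labels(): [crere].
I call measurebox.translate using v='-68', u_from='C', u_to='F', and see -452/5.
Next I call dayspinner.anchor using d='1823-03-04', and observe 1823-03-04.
I try dayspinner.anchor using d='2030-11-19', giving 2030-11-19.
Next I call drawer.lodge using k='smamu', v='-545', and see nil.
Then dayspinner.anchor using d='1763-02-07': 1763-02-07.
Calling drawer.fetch using k='smamu': -545.
I run measurebox.translate using v='107', u_from='kB', u_to='MB', giving 107/1000.
Next I call drawer.lodge using k='crere', v='212', yielding 529.
Using dayspinner.anchor using d='1857-11-17', giving 1857-11-17.
Next I call dayspinner.closeout, and get 1857-11-30.
I try measurebox.translate using v='1969', u_from='oz', u_to='kg', yielding 89312337653/1600000000.
I use drawer.fetch using k='crere', and see 212.
Calling dayspinner.roll using n='-332', and get 1857-01-02.

Answer: 1857-01-02


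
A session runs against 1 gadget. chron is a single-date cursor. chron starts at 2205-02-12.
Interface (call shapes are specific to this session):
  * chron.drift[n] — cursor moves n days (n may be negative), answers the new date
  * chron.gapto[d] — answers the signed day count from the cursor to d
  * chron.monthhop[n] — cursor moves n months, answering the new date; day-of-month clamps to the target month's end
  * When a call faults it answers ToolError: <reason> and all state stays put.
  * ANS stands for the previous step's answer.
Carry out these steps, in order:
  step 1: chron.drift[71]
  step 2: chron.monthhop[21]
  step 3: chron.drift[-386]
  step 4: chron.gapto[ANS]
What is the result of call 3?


>> chron.drift(n→71)
<< 2205-04-24
>> chron.monthhop(n→21)
<< 2207-01-24
>> chron.drift(n→-386)
<< 2206-01-03
>> chron.gapto(d→ANS)
<< 0

Answer: 2206-01-03


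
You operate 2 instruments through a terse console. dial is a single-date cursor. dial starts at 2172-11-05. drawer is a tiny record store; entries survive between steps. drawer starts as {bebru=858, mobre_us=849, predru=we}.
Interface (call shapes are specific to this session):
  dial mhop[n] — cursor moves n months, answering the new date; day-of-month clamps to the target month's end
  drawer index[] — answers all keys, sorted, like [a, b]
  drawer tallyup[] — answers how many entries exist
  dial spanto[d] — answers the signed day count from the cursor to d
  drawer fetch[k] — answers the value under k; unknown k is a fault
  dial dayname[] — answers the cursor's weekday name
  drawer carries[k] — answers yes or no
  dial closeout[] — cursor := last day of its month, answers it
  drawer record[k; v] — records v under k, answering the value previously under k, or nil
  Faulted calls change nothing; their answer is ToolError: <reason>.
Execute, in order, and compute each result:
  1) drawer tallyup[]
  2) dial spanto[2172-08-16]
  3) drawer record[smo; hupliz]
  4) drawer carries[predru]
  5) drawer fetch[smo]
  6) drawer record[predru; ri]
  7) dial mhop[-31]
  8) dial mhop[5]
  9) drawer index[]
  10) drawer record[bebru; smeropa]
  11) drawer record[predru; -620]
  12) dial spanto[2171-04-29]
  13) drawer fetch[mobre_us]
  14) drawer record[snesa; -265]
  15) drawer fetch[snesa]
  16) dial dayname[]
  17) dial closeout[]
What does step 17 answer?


Answer: 2170-09-30

Derivation:
-- 1. drawer tallyup() : 3
-- 2. dial spanto(2172-08-16) : -81
-- 3. drawer record(smo, hupliz) : nil
-- 4. drawer carries(predru) : yes
-- 5. drawer fetch(smo) : hupliz
-- 6. drawer record(predru, ri) : we
-- 7. dial mhop(-31) : 2170-04-05
-- 8. dial mhop(5) : 2170-09-05
-- 9. drawer index() : [bebru, mobre_us, predru, smo]
-- 10. drawer record(bebru, smeropa) : 858
-- 11. drawer record(predru, -620) : ri
-- 12. dial spanto(2171-04-29) : 236
-- 13. drawer fetch(mobre_us) : 849
-- 14. drawer record(snesa, -265) : nil
-- 15. drawer fetch(snesa) : -265
-- 16. dial dayname() : Wednesday
-- 17. dial closeout() : 2170-09-30


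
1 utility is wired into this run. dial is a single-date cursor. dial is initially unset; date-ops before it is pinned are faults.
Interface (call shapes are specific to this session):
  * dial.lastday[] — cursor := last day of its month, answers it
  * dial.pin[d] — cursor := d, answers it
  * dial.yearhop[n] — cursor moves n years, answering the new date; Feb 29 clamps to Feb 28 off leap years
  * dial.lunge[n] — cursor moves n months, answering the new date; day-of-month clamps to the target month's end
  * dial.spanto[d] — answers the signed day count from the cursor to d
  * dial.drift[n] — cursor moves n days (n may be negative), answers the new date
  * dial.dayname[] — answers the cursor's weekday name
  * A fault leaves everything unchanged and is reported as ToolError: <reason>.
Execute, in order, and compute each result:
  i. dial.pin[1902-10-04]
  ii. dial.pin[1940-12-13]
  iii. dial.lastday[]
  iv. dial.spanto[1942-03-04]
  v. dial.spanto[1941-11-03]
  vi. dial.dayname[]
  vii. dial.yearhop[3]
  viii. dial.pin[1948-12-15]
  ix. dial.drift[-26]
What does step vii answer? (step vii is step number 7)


Answer: 1943-12-31

Derivation:
> pin 1902-10-04
[out] 1902-10-04
> pin 1940-12-13
[out] 1940-12-13
> lastday
[out] 1940-12-31
> spanto 1942-03-04
[out] 428
> spanto 1941-11-03
[out] 307
> dayname
[out] Tuesday
> yearhop 3
[out] 1943-12-31
> pin 1948-12-15
[out] 1948-12-15
> drift -26
[out] 1948-11-19


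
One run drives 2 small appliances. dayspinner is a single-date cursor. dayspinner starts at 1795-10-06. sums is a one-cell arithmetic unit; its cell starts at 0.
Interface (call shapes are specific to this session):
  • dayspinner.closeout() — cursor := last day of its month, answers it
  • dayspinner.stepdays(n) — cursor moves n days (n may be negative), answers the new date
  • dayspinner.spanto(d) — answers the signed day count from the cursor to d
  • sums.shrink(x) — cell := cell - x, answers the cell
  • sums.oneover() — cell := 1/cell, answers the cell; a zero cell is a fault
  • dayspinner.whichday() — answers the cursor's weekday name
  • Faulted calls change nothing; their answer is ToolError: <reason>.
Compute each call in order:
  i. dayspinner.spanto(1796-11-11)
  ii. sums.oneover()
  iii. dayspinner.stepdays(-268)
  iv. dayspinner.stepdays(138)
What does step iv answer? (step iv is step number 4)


Calling spanto using d→1796-11-11, and get 402.
I call oneover(): ToolError: reciprocal of zero.
Then stepdays using n→-268, yielding 1795-01-11.
I invoke stepdays using n→138, and see 1795-05-29.

Answer: 1795-05-29


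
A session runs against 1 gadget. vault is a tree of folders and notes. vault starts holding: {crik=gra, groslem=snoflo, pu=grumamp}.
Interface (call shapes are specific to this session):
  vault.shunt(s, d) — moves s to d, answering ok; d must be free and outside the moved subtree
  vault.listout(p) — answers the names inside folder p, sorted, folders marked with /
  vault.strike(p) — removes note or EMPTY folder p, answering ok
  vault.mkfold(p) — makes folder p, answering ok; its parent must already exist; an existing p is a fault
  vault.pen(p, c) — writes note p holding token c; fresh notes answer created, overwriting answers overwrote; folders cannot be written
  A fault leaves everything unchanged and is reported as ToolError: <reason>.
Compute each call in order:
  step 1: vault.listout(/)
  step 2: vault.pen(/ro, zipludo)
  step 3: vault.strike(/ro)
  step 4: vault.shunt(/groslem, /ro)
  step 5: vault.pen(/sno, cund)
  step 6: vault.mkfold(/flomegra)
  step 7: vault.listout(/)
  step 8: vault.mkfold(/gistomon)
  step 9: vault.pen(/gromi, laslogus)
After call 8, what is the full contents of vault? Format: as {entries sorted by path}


Act: vault.listout[p=/]
Obs: [crik, groslem, pu]
Act: vault.pen[p=/ro; c=zipludo]
Obs: created
Act: vault.strike[p=/ro]
Obs: ok
Act: vault.shunt[s=/groslem; d=/ro]
Obs: ok
Act: vault.pen[p=/sno; c=cund]
Obs: created
Act: vault.mkfold[p=/flomegra]
Obs: ok
Act: vault.listout[p=/]
Obs: [crik, flomegra/, pu, ro, sno]
Act: vault.mkfold[p=/gistomon]
Obs: ok
Act: vault.pen[p=/gromi; c=laslogus]
Obs: created

Answer: {crik=gra, flomegra/, gistomon/, pu=grumamp, ro=snoflo, sno=cund}


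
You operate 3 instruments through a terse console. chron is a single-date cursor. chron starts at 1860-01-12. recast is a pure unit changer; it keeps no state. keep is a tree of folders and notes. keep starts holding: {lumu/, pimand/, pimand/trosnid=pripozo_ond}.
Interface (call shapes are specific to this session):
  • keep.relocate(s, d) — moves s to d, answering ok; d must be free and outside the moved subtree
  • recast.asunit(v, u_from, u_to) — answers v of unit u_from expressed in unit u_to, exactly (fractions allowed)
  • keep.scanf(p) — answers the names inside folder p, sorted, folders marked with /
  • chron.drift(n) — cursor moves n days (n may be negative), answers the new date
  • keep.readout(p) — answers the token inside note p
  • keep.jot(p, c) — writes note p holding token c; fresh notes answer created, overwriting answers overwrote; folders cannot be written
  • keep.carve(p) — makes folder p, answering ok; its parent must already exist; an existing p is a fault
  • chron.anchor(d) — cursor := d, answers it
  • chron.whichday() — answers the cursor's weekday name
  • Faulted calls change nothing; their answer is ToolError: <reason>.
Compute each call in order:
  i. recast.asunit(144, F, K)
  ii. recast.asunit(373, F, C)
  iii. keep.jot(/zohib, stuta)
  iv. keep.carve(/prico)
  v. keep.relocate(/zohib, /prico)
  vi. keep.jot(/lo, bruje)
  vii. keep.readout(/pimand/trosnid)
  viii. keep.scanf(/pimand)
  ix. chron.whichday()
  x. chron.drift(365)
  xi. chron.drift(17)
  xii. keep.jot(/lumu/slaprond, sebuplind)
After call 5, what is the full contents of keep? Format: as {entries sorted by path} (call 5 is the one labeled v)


·→ recast.asunit(v='144', u_from='F', u_to='K')
·← 60367/180
·→ recast.asunit(v='373', u_from='F', u_to='C')
·← 1705/9
·→ keep.jot(p='/zohib', c='stuta')
·← created
·→ keep.carve(p='/prico')
·← ok
·→ keep.relocate(s='/zohib', d='/prico')
·← ToolError: exists
·→ keep.jot(p='/lo', c='bruje')
·← created
·→ keep.readout(p='/pimand/trosnid')
·← pripozo_ond
·→ keep.scanf(p='/pimand')
·← [trosnid]
·→ chron.whichday()
·← Thursday
·→ chron.drift(n='365')
·← 1861-01-11
·→ chron.drift(n='17')
·← 1861-01-28
·→ keep.jot(p='/lumu/slaprond', c='sebuplind')
·← created

Answer: {lumu/, pimand/, pimand/trosnid=pripozo_ond, prico/, zohib=stuta}


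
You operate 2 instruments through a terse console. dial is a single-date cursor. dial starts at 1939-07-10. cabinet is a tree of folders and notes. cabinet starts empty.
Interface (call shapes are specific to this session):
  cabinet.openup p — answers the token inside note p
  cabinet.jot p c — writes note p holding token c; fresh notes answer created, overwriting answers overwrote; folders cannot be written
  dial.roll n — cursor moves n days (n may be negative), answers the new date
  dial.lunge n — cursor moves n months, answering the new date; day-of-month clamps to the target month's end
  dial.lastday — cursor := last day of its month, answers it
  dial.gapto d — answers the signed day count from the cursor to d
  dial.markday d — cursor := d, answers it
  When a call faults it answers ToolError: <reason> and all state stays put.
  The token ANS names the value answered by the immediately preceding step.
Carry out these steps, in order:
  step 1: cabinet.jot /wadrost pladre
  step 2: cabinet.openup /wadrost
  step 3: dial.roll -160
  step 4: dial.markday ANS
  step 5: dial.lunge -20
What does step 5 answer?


Answer: 1937-05-31

Derivation:
Act: cabinet.jot[p→/wadrost; c→pladre]
Obs: created
Act: cabinet.openup[p→/wadrost]
Obs: pladre
Act: dial.roll[n→-160]
Obs: 1939-01-31
Act: dial.markday[d→ANS]
Obs: 1939-01-31
Act: dial.lunge[n→-20]
Obs: 1937-05-31


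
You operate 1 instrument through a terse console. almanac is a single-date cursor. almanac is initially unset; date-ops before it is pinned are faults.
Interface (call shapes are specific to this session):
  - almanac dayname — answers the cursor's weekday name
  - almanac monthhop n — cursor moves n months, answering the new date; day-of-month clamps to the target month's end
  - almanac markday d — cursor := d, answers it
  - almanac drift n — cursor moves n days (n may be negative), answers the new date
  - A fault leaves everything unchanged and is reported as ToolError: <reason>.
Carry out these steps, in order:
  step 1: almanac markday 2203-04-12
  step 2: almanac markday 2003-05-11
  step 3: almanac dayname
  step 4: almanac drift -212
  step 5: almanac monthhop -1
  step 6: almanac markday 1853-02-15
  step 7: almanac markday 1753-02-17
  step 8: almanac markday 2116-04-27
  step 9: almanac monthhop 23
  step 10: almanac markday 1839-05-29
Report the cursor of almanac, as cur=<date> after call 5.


Answer: cur=2002-09-11

Derivation:
CALL almanac markday[d→2203-04-12]
RET  2203-04-12
CALL almanac markday[d→2003-05-11]
RET  2003-05-11
CALL almanac dayname[]
RET  Sunday
CALL almanac drift[n→-212]
RET  2002-10-11
CALL almanac monthhop[n→-1]
RET  2002-09-11
CALL almanac markday[d→1853-02-15]
RET  1853-02-15
CALL almanac markday[d→1753-02-17]
RET  1753-02-17
CALL almanac markday[d→2116-04-27]
RET  2116-04-27
CALL almanac monthhop[n→23]
RET  2118-03-27
CALL almanac markday[d→1839-05-29]
RET  1839-05-29


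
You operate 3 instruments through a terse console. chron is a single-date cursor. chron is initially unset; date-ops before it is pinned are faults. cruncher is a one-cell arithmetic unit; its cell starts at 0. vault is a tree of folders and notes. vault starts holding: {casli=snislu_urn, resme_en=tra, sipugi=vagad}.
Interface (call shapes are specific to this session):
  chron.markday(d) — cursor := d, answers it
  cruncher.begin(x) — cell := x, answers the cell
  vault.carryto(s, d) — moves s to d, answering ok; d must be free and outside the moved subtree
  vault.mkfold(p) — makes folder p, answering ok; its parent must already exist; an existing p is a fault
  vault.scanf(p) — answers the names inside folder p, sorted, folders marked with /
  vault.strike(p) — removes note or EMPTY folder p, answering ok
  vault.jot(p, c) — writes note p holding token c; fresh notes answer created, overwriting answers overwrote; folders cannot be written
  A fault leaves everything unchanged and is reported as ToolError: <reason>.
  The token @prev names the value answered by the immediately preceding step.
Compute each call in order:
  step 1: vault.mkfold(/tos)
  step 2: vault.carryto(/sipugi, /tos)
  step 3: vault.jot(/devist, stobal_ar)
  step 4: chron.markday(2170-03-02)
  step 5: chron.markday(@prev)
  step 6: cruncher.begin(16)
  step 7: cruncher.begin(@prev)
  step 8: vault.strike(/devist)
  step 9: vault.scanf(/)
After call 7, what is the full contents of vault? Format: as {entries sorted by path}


-> vault.mkfold(p='/tos')
<- ok
-> vault.carryto(s='/sipugi', d='/tos')
<- ToolError: exists
-> vault.jot(p='/devist', c='stobal_ar')
<- created
-> chron.markday(d='2170-03-02')
<- 2170-03-02
-> chron.markday(d='@prev')
<- 2170-03-02
-> cruncher.begin(x='16')
<- 16
-> cruncher.begin(x='@prev')
<- 16
-> vault.strike(p='/devist')
<- ok
-> vault.scanf(p='/')
<- [casli, resme_en, sipugi, tos/]

Answer: {casli=snislu_urn, devist=stobal_ar, resme_en=tra, sipugi=vagad, tos/}
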